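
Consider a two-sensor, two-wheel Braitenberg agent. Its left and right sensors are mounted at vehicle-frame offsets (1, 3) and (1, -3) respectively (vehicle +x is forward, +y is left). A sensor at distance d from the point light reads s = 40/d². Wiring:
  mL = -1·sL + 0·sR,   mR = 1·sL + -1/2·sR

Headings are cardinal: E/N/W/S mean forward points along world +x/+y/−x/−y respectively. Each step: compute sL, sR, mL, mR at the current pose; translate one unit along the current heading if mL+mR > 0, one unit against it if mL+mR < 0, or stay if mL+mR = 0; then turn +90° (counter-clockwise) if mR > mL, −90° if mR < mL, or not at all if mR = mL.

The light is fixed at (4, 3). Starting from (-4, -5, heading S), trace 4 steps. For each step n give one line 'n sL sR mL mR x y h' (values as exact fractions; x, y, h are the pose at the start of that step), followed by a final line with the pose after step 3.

n=0: pose=(-4,-5,S); sL=20/53, sR=20/101; mL=-20/53, mR=1490/5353; mL+mR=-10/101 → advance -1; mR−mL=3510/5353 → turn +1·90°
n=1: pose=(-4,-4,E); sL=8/13, sR=40/149; mL=-8/13, mR=932/1937; mL+mR=-20/149 → advance -1; mR−mL=2124/1937 → turn +1·90°
n=2: pose=(-5,-4,N); sL=2/9, sR=5/9; mL=-2/9, mR=-1/18; mL+mR=-5/18 → advance -1; mR−mL=1/6 → turn +1·90°
n=3: pose=(-5,-5,W); sL=40/221, sR=8/25; mL=-40/221, mR=116/5525; mL+mR=-4/25 → advance -1; mR−mL=1116/5525 → turn +1·90°

0 20/53 20/101 -20/53 1490/5353 -4 -5 S
1 8/13 40/149 -8/13 932/1937 -4 -4 E
2 2/9 5/9 -2/9 -1/18 -5 -4 N
3 40/221 8/25 -40/221 116/5525 -5 -5 W
final -4 -5 S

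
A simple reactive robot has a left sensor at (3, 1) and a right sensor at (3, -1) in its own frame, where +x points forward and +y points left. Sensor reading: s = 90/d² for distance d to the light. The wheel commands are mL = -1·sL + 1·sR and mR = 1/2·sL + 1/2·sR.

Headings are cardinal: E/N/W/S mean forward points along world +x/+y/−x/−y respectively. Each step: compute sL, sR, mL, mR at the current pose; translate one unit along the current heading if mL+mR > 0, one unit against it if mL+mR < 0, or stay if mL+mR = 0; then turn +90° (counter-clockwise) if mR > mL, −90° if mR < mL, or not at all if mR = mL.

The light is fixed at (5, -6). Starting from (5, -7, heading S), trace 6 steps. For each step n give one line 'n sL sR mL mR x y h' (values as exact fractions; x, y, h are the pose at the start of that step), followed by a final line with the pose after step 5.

0 90/17 90/17 0 90/17 5 -7 S
1 9 5 -4 7 5 -8 E
2 90 18 -72 54 6 -8 N
3 9/2 45/4 27/4 63/8 6 -9 W
4 90/37 90/37 0 90/37 5 -9 S
5 5 45/17 -40/17 65/17 5 -10 E
final 6 -10 N

n=0: pose=(5,-7,S); sL=90/17, sR=90/17; mL=0, mR=90/17; mL+mR=90/17 → advance +1; mR−mL=90/17 → turn +1·90°
n=1: pose=(5,-8,E); sL=9, sR=5; mL=-4, mR=7; mL+mR=3 → advance +1; mR−mL=11 → turn +1·90°
n=2: pose=(6,-8,N); sL=90, sR=18; mL=-72, mR=54; mL+mR=-18 → advance -1; mR−mL=126 → turn +1·90°
n=3: pose=(6,-9,W); sL=9/2, sR=45/4; mL=27/4, mR=63/8; mL+mR=117/8 → advance +1; mR−mL=9/8 → turn +1·90°
n=4: pose=(5,-9,S); sL=90/37, sR=90/37; mL=0, mR=90/37; mL+mR=90/37 → advance +1; mR−mL=90/37 → turn +1·90°
n=5: pose=(5,-10,E); sL=5, sR=45/17; mL=-40/17, mR=65/17; mL+mR=25/17 → advance +1; mR−mL=105/17 → turn +1·90°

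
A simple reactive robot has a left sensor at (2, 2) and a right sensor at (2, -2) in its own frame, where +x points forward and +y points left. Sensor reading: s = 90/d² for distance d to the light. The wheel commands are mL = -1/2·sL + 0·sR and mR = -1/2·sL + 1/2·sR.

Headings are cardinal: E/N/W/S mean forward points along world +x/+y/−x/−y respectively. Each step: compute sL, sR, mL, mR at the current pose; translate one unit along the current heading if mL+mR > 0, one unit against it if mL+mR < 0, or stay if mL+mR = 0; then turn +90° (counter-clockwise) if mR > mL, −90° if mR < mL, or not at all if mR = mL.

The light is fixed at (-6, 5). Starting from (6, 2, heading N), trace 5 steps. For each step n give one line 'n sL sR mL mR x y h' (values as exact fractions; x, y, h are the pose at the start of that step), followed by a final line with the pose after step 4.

0 90/101 90/197 -45/101 -4320/19897 6 2 N
1 45/68 45/52 -45/136 45/442 6 1 W
2 10/29 90/157 -5/29 520/4553 7 1 S
3 45/113 9/25 -45/226 -54/2825 7 2 E
4 90/101 90/197 -45/101 -4320/19897 6 2 N
final 6 1 W

n=0: pose=(6,2,N); sL=90/101, sR=90/197; mL=-45/101, mR=-4320/19897; mL+mR=-13185/19897 → advance -1; mR−mL=45/197 → turn +1·90°
n=1: pose=(6,1,W); sL=45/68, sR=45/52; mL=-45/136, mR=45/442; mL+mR=-405/1768 → advance -1; mR−mL=45/104 → turn +1·90°
n=2: pose=(7,1,S); sL=10/29, sR=90/157; mL=-5/29, mR=520/4553; mL+mR=-265/4553 → advance -1; mR−mL=45/157 → turn +1·90°
n=3: pose=(7,2,E); sL=45/113, sR=9/25; mL=-45/226, mR=-54/2825; mL+mR=-1233/5650 → advance -1; mR−mL=9/50 → turn +1·90°
n=4: pose=(6,2,N); sL=90/101, sR=90/197; mL=-45/101, mR=-4320/19897; mL+mR=-13185/19897 → advance -1; mR−mL=45/197 → turn +1·90°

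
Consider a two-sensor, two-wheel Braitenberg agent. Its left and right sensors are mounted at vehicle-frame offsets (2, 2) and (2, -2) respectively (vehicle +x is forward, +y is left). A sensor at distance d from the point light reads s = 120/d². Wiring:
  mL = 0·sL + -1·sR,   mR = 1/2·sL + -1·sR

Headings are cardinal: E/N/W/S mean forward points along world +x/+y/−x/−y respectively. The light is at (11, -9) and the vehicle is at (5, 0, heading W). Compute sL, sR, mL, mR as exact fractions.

left sensor world pos  = (3, -2); dL² = 113
right sensor world pos = (3, 2); dR² = 185
sL = 120/113 = 120/113
sR = 120/185 = 24/37
mL = 0·sL + -1·sR = -24/37
mR = 1/2·sL + -1·sR = -492/4181

120/113 24/37 -24/37 -492/4181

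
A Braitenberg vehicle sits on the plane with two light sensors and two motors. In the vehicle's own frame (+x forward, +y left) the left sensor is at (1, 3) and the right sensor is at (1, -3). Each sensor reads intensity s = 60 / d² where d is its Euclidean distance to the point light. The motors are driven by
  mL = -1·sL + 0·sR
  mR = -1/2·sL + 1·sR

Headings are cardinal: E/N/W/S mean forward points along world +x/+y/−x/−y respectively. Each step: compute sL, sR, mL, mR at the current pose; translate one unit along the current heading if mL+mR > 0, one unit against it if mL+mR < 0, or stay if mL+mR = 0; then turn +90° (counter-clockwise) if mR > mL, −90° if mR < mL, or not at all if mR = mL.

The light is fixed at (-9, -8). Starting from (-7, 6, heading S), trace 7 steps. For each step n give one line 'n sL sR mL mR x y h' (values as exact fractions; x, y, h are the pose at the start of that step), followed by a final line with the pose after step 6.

n=0: pose=(-7,6,S); sL=30/97, sR=6/17; mL=-30/97, mR=327/1649; mL+mR=-183/1649 → advance -1; mR−mL=837/1649 → turn +1·90°
n=1: pose=(-7,7,E); sL=20/111, sR=20/51; mL=-20/111, mR=190/629; mL+mR=230/1887 → advance +1; mR−mL=910/1887 → turn +1·90°
n=2: pose=(-6,7,N); sL=15/64, sR=15/73; mL=-15/64, mR=825/9344; mL+mR=-1365/9344 → advance -1; mR−mL=3015/9344 → turn +1·90°
n=3: pose=(-6,6,W); sL=12/25, sR=60/293; mL=-12/25, mR=-258/7325; mL+mR=-3774/7325 → advance -1; mR−mL=3258/7325 → turn +1·90°
n=4: pose=(-5,6,S); sL=30/109, sR=6/17; mL=-30/109, mR=399/1853; mL+mR=-111/1853 → advance -1; mR−mL=909/1853 → turn +1·90°
n=5: pose=(-5,7,E); sL=60/349, sR=60/169; mL=-60/349, mR=15870/58981; mL+mR=5730/58981 → advance +1; mR−mL=26010/58981 → turn +1·90°
n=6: pose=(-4,7,N); sL=3/13, sR=3/16; mL=-3/13, mR=15/208; mL+mR=-33/208 → advance -1; mR−mL=63/208 → turn +1·90°

0 30/97 6/17 -30/97 327/1649 -7 6 S
1 20/111 20/51 -20/111 190/629 -7 7 E
2 15/64 15/73 -15/64 825/9344 -6 7 N
3 12/25 60/293 -12/25 -258/7325 -6 6 W
4 30/109 6/17 -30/109 399/1853 -5 6 S
5 60/349 60/169 -60/349 15870/58981 -5 7 E
6 3/13 3/16 -3/13 15/208 -4 7 N
final -4 6 W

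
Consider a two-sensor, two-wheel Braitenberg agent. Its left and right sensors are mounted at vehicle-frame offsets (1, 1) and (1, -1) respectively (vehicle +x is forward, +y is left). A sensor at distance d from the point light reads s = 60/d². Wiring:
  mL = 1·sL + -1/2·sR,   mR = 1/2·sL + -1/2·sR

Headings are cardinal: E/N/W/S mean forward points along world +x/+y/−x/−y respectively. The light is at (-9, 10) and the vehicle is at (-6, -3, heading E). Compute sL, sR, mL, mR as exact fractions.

3/8 15/53 99/424 39/848

left sensor world pos  = (-5, -2); dL² = 160
right sensor world pos = (-5, -4); dR² = 212
sL = 60/160 = 3/8
sR = 60/212 = 15/53
mL = 1·sL + -1/2·sR = 99/424
mR = 1/2·sL + -1/2·sR = 39/848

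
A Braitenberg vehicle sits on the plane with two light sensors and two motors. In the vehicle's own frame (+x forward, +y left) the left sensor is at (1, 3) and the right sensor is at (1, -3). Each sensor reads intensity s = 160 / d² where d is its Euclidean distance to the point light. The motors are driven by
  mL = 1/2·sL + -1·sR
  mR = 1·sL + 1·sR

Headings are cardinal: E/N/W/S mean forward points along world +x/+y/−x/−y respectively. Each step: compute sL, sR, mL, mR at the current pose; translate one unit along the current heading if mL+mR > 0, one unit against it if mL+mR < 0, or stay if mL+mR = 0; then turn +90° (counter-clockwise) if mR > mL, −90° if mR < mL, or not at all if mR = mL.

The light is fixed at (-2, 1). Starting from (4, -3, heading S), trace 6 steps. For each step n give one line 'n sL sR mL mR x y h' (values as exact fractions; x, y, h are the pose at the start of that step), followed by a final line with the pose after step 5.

n=0: pose=(4,-3,S); sL=80/53, sR=80/17; mL=-3560/901, mR=5600/901; mL+mR=120/53 → advance +1; mR−mL=9160/901 → turn +1·90°
n=1: pose=(4,-4,E); sL=160/53, sR=160/113; mL=560/5989, mR=26560/5989; mL+mR=240/53 → advance +1; mR−mL=26000/5989 → turn +1·90°
n=2: pose=(5,-4,N); sL=5, sR=40/29; mL=65/58, mR=185/29; mL+mR=15/2 → advance +1; mR−mL=305/58 → turn +1·90°
n=3: pose=(5,-3,W); sL=32/17, sR=160/37; mL=-2128/629, mR=3904/629; mL+mR=48/17 → advance +1; mR−mL=6032/629 → turn +1·90°
n=4: pose=(4,-3,S); sL=80/53, sR=80/17; mL=-3560/901, mR=5600/901; mL+mR=120/53 → advance +1; mR−mL=9160/901 → turn +1·90°
n=5: pose=(4,-4,E); sL=160/53, sR=160/113; mL=560/5989, mR=26560/5989; mL+mR=240/53 → advance +1; mR−mL=26000/5989 → turn +1·90°

0 80/53 80/17 -3560/901 5600/901 4 -3 S
1 160/53 160/113 560/5989 26560/5989 4 -4 E
2 5 40/29 65/58 185/29 5 -4 N
3 32/17 160/37 -2128/629 3904/629 5 -3 W
4 80/53 80/17 -3560/901 5600/901 4 -3 S
5 160/53 160/113 560/5989 26560/5989 4 -4 E
final 5 -4 N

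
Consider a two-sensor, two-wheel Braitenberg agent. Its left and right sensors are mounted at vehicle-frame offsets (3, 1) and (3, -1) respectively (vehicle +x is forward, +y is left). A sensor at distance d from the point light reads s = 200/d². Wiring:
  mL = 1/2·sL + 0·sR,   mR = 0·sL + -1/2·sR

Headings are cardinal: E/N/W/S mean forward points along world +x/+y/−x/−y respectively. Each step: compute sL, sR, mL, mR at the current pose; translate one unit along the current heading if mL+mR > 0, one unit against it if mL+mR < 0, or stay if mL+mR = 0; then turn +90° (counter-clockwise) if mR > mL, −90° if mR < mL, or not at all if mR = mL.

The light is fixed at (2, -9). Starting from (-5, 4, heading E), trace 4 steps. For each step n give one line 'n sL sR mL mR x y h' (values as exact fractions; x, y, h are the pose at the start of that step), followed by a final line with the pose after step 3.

n=0: pose=(-5,4,E); sL=50/53, sR=5/4; mL=25/53, mR=-5/8; mL+mR=-65/424 → advance -1; mR−mL=-465/424 → turn -1·90°
n=1: pose=(-6,4,S); sL=200/149, sR=200/181; mL=100/149, mR=-100/181; mL+mR=3200/26969 → advance +1; mR−mL=-33000/26969 → turn -1·90°
n=2: pose=(-6,3,W); sL=100/121, sR=20/29; mL=50/121, mR=-10/29; mL+mR=240/3509 → advance +1; mR−mL=-2660/3509 → turn -1·90°
n=3: pose=(-7,3,N); sL=8/13, sR=200/289; mL=4/13, mR=-100/289; mL+mR=-144/3757 → advance -1; mR−mL=-2456/3757 → turn -1·90°

0 50/53 5/4 25/53 -5/8 -5 4 E
1 200/149 200/181 100/149 -100/181 -6 4 S
2 100/121 20/29 50/121 -10/29 -6 3 W
3 8/13 200/289 4/13 -100/289 -7 3 N
final -7 2 E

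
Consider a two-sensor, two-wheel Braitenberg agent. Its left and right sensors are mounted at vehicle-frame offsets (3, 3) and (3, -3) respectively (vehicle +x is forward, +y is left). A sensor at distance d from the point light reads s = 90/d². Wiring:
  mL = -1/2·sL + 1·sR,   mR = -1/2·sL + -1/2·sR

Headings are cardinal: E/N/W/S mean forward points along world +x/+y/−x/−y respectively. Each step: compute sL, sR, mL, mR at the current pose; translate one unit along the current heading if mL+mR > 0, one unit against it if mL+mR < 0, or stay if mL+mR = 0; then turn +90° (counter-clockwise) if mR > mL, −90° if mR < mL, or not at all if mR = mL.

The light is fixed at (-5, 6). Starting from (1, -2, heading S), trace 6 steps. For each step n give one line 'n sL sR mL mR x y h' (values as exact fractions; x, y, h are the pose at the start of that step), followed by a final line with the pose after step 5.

n=0: pose=(1,-2,S); sL=45/101, sR=9/13; mL=1233/2626, mR=-747/1313; mL+mR=-261/2626 → advance -1; mR−mL=-27/26 → turn -1·90°
n=1: pose=(1,-1,W); sL=90/109, sR=18/5; mL=1737/545, mR=-1206/545; mL+mR=531/545 → advance +1; mR−mL=-27/5 → turn -1·90°
n=2: pose=(0,-1,N); sL=9/2, sR=9/8; mL=-9/8, mR=-45/16; mL+mR=-63/16 → advance -1; mR−mL=-27/16 → turn -1·90°
n=3: pose=(0,-2,E); sL=90/89, sR=18/37; mL=-63/3293, mR=-2466/3293; mL+mR=-2529/3293 → advance -1; mR−mL=-27/37 → turn -1·90°
n=4: pose=(-1,-2,S); sL=9/17, sR=45/61; mL=981/2074, mR=-657/1037; mL+mR=-333/2074 → advance -1; mR−mL=-135/122 → turn -1·90°
n=5: pose=(-1,-1,W); sL=90/101, sR=90/17; mL=8325/1717, mR=-5310/1717; mL+mR=3015/1717 → advance +1; mR−mL=-135/17 → turn -1·90°

0 45/101 9/13 1233/2626 -747/1313 1 -2 S
1 90/109 18/5 1737/545 -1206/545 1 -1 W
2 9/2 9/8 -9/8 -45/16 0 -1 N
3 90/89 18/37 -63/3293 -2466/3293 0 -2 E
4 9/17 45/61 981/2074 -657/1037 -1 -2 S
5 90/101 90/17 8325/1717 -5310/1717 -1 -1 W
final -2 -1 N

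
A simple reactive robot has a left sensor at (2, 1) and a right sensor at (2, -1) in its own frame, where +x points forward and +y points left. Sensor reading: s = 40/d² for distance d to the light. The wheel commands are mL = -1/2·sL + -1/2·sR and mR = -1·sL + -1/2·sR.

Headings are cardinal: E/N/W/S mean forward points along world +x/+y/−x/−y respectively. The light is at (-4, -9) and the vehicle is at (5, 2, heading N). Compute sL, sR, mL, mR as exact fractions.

left sensor world pos  = (4, 4); dL² = 233
right sensor world pos = (6, 4); dR² = 269
sL = 40/233 = 40/233
sR = 40/269 = 40/269
mL = -1/2·sL + -1/2·sR = -10040/62677
mR = -1·sL + -1/2·sR = -15420/62677

40/233 40/269 -10040/62677 -15420/62677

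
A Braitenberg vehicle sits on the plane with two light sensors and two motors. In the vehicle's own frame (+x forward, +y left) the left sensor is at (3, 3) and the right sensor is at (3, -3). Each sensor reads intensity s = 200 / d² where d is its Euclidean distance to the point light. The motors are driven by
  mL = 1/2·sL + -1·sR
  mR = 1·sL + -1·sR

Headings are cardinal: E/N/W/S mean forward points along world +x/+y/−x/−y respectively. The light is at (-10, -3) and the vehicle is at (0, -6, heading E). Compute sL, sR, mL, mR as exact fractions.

200/169 40/41 -2660/6929 1440/6929

left sensor world pos  = (3, -3); dL² = 169
right sensor world pos = (3, -9); dR² = 205
sL = 200/169 = 200/169
sR = 200/205 = 40/41
mL = 1/2·sL + -1·sR = -2660/6929
mR = 1·sL + -1·sR = 1440/6929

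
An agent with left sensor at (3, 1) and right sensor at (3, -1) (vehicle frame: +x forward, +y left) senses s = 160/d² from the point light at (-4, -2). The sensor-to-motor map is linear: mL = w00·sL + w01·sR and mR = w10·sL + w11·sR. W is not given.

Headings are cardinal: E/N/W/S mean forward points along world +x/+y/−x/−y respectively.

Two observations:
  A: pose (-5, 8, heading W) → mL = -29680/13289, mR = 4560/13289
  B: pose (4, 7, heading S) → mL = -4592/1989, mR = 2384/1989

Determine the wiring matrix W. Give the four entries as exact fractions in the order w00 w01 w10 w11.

obs A: pose=(-5,8,W) → sL=160/97, sR=160/137, mL=-29680/13289, mR=4560/13289
obs B: pose=(4,7,S) → sL=160/117, sR=32/17, mL=-4592/1989, mR=2384/1989
sensor matrix S = [[160/97, 160/137], [160/117, 32/17]]; det S = 39854080/26431821
solve [mL_A; mL_B] = S·[w00; w01] and [mR_A; mR_B] = S·[w10; w11]:
  w00 = -1, w01 = -1/2, w10 = -1/2, w11 = 1

-1 -1/2 -1/2 1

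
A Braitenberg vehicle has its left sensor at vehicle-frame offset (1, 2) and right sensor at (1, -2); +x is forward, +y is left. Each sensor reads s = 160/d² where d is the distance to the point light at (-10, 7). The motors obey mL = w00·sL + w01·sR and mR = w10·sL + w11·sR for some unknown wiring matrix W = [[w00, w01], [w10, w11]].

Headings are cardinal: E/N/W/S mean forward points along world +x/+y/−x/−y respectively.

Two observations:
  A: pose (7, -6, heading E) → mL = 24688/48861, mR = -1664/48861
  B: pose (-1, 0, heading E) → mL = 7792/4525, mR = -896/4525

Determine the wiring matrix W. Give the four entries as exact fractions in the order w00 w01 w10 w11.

1 1/2 -1/2 1/2

obs A: pose=(7,-6,E) → sL=32/89, sR=160/549, mL=24688/48861, mR=-1664/48861
obs B: pose=(-1,0,E) → sL=32/25, sR=160/181, mL=7792/4525, mR=-896/4525
sensor matrix S = [[32/89, 160/549], [32/25, 160/181]]; det S = -2441216/44219205
solve [mL_A; mL_B] = S·[w00; w01] and [mR_A; mR_B] = S·[w10; w11]:
  w00 = 1, w01 = 1/2, w10 = -1/2, w11 = 1/2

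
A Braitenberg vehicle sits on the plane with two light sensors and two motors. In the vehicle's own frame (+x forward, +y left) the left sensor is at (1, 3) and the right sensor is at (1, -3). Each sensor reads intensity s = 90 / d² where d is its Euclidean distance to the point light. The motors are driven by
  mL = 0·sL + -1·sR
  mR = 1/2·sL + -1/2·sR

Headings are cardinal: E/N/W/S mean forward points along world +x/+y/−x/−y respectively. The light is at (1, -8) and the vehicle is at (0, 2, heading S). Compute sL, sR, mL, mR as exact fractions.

18/17 90/97 -90/97 108/1649

left sensor world pos  = (3, 1); dL² = 85
right sensor world pos = (-3, 1); dR² = 97
sL = 90/85 = 18/17
sR = 90/97 = 90/97
mL = 0·sL + -1·sR = -90/97
mR = 1/2·sL + -1/2·sR = 108/1649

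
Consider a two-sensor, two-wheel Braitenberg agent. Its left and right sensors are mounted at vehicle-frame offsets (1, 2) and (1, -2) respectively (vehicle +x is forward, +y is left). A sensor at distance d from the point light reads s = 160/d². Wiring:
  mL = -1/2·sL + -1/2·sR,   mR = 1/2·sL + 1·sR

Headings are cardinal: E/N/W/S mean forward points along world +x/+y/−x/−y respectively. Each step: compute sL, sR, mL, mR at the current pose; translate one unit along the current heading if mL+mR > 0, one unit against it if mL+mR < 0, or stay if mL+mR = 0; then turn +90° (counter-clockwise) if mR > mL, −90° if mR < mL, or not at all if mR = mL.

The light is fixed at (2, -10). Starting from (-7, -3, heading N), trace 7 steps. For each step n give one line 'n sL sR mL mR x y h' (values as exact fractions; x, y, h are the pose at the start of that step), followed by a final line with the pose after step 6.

n=0: pose=(-7,-3,N); sL=32/37, sR=160/113; mL=-4768/4181, mR=7728/4181; mL+mR=80/113 → advance +1; mR−mL=12496/4181 → turn +1·90°
n=1: pose=(-7,-2,W); sL=20/17, sR=4/5; mL=-84/85, mR=118/85; mL+mR=2/5 → advance +1; mR−mL=202/85 → turn +1·90°
n=2: pose=(-8,-2,S); sL=160/113, sR=160/193; mL=-24480/21809, mR=33520/21809; mL+mR=80/193 → advance +1; mR−mL=58000/21809 → turn +1·90°
n=3: pose=(-8,-3,E); sL=80/81, sR=80/53; mL=-5360/4293, mR=8600/4293; mL+mR=40/53 → advance +1; mR−mL=13960/4293 → turn +1·90°
n=4: pose=(-7,-3,N); sL=32/37, sR=160/113; mL=-4768/4181, mR=7728/4181; mL+mR=80/113 → advance +1; mR−mL=12496/4181 → turn +1·90°
n=5: pose=(-7,-2,W); sL=20/17, sR=4/5; mL=-84/85, mR=118/85; mL+mR=2/5 → advance +1; mR−mL=202/85 → turn +1·90°
n=6: pose=(-8,-2,S); sL=160/113, sR=160/193; mL=-24480/21809, mR=33520/21809; mL+mR=80/193 → advance +1; mR−mL=58000/21809 → turn +1·90°

0 32/37 160/113 -4768/4181 7728/4181 -7 -3 N
1 20/17 4/5 -84/85 118/85 -7 -2 W
2 160/113 160/193 -24480/21809 33520/21809 -8 -2 S
3 80/81 80/53 -5360/4293 8600/4293 -8 -3 E
4 32/37 160/113 -4768/4181 7728/4181 -7 -3 N
5 20/17 4/5 -84/85 118/85 -7 -2 W
6 160/113 160/193 -24480/21809 33520/21809 -8 -2 S
final -8 -3 E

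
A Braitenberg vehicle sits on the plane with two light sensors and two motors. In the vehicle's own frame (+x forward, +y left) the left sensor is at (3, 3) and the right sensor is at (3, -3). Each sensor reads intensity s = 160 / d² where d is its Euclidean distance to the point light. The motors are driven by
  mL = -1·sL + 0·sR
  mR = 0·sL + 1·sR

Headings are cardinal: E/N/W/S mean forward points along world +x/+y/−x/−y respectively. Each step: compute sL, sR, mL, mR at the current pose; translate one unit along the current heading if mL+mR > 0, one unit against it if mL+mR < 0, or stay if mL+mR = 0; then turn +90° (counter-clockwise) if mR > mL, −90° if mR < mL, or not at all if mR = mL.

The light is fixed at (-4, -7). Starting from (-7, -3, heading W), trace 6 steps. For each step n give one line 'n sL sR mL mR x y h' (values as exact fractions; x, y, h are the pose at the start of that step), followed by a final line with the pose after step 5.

n=0: pose=(-7,-3,W); sL=160/37, sR=32/17; mL=-160/37, mR=32/17; mL+mR=-1536/629 → advance -1; mR−mL=3904/629 → turn +1·90°
n=1: pose=(-6,-3,S); sL=80, sR=80/13; mL=-80, mR=80/13; mL+mR=-960/13 → advance -1; mR−mL=1120/13 → turn +1·90°
n=2: pose=(-6,-2,E); sL=32/13, sR=32; mL=-32/13, mR=32; mL+mR=384/13 → advance +1; mR−mL=448/13 → turn +1·90°
n=3: pose=(-5,-2,N); sL=2, sR=40/17; mL=-2, mR=40/17; mL+mR=6/17 → advance +1; mR−mL=74/17 → turn +1·90°
n=4: pose=(-5,-1,W); sL=32/5, sR=160/97; mL=-32/5, mR=160/97; mL+mR=-2304/485 → advance -1; mR−mL=3904/485 → turn +1·90°
n=5: pose=(-4,-1,S); sL=80/9, sR=80/9; mL=-80/9, mR=80/9; mL+mR=0 → advance +0; mR−mL=160/9 → turn +1·90°

0 160/37 32/17 -160/37 32/17 -7 -3 W
1 80 80/13 -80 80/13 -6 -3 S
2 32/13 32 -32/13 32 -6 -2 E
3 2 40/17 -2 40/17 -5 -2 N
4 32/5 160/97 -32/5 160/97 -5 -1 W
5 80/9 80/9 -80/9 80/9 -4 -1 S
final -4 -1 E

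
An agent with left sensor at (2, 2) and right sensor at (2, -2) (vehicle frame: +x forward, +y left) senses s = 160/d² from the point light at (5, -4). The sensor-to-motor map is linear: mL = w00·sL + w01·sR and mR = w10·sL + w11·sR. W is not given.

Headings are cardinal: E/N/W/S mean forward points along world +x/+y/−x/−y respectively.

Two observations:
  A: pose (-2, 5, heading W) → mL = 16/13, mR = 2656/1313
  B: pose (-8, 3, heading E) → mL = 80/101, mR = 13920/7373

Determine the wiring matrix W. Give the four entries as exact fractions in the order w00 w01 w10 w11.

obs A: pose=(-2,5,W) → sL=16/13, sR=80/101, mL=16/13, mR=2656/1313
obs B: pose=(-8,3,E) → sL=80/101, sR=80/73, mL=80/101, mR=13920/7373
sensor matrix S = [[16/13, 80/101], [80/101, 80/73]]; det S = 6983680/9680749
solve [mL_A; mL_B] = S·[w00; w01] and [mR_A; mR_B] = S·[w10; w11]:
  w00 = 1, w01 = 0, w10 = 1, w11 = 1

1 0 1 1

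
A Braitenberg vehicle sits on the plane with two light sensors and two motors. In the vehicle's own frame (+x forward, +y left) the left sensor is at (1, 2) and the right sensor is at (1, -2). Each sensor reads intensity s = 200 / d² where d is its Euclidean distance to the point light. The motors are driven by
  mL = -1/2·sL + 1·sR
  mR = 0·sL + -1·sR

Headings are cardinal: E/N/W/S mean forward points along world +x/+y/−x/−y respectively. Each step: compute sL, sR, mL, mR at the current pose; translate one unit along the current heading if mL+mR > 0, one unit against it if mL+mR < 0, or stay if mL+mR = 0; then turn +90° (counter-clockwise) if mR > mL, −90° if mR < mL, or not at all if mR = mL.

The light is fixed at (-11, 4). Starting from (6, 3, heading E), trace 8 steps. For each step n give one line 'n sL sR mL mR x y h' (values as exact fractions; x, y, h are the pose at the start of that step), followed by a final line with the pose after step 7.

0 8/13 200/333 1268/4329 -200/333 6 3 E
1 25/41 1 57/82 -1 5 3 S
2 200/229 200/229 100/229 -200/229 5 4 W
3 100/113 100/181 2250/20453 -100/181 6 4 N
4 8/13 200/333 1268/4329 -200/333 6 3 E
5 25/41 1 57/82 -1 5 3 S
6 200/229 200/229 100/229 -200/229 5 4 W
7 100/113 100/181 2250/20453 -100/181 6 4 N
final 6 3 E

n=0: pose=(6,3,E); sL=8/13, sR=200/333; mL=1268/4329, mR=-200/333; mL+mR=-4/13 → advance -1; mR−mL=-3868/4329 → turn -1·90°
n=1: pose=(5,3,S); sL=25/41, sR=1; mL=57/82, mR=-1; mL+mR=-25/82 → advance -1; mR−mL=-139/82 → turn -1·90°
n=2: pose=(5,4,W); sL=200/229, sR=200/229; mL=100/229, mR=-200/229; mL+mR=-100/229 → advance -1; mR−mL=-300/229 → turn -1·90°
n=3: pose=(6,4,N); sL=100/113, sR=100/181; mL=2250/20453, mR=-100/181; mL+mR=-50/113 → advance -1; mR−mL=-13550/20453 → turn -1·90°
n=4: pose=(6,3,E); sL=8/13, sR=200/333; mL=1268/4329, mR=-200/333; mL+mR=-4/13 → advance -1; mR−mL=-3868/4329 → turn -1·90°
n=5: pose=(5,3,S); sL=25/41, sR=1; mL=57/82, mR=-1; mL+mR=-25/82 → advance -1; mR−mL=-139/82 → turn -1·90°
n=6: pose=(5,4,W); sL=200/229, sR=200/229; mL=100/229, mR=-200/229; mL+mR=-100/229 → advance -1; mR−mL=-300/229 → turn -1·90°
n=7: pose=(6,4,N); sL=100/113, sR=100/181; mL=2250/20453, mR=-100/181; mL+mR=-50/113 → advance -1; mR−mL=-13550/20453 → turn -1·90°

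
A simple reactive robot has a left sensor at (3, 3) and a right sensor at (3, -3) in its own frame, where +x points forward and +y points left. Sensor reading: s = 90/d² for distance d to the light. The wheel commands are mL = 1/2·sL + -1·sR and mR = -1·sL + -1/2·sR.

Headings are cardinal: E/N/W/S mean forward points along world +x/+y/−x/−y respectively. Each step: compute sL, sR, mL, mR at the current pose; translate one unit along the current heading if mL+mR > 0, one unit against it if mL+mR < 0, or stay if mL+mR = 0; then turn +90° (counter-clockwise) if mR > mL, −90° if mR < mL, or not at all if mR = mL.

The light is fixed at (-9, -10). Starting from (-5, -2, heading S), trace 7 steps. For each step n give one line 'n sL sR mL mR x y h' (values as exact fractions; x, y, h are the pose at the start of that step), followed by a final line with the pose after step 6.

0 45/37 45/13 -2745/962 -2835/962 -5 -2 S
1 90/37 18/29 639/1073 -2943/1073 -5 -1 W
2 45/74 45/104 -495/3848 -6345/7696 -4 -1 N
3 18/37 90/89 -2529/3293 -3267/3293 -4 -2 E
4 45/37 45/13 -2745/962 -2835/962 -5 -2 S
5 90/37 18/29 639/1073 -2943/1073 -5 -1 W
6 45/74 45/104 -495/3848 -6345/7696 -4 -1 N
final -4 -2 E

n=0: pose=(-5,-2,S); sL=45/37, sR=45/13; mL=-2745/962, mR=-2835/962; mL+mR=-2790/481 → advance -1; mR−mL=-45/481 → turn -1·90°
n=1: pose=(-5,-1,W); sL=90/37, sR=18/29; mL=639/1073, mR=-2943/1073; mL+mR=-2304/1073 → advance -1; mR−mL=-3582/1073 → turn -1·90°
n=2: pose=(-4,-1,N); sL=45/74, sR=45/104; mL=-495/3848, mR=-6345/7696; mL+mR=-7335/7696 → advance -1; mR−mL=-5355/7696 → turn -1·90°
n=3: pose=(-4,-2,E); sL=18/37, sR=90/89; mL=-2529/3293, mR=-3267/3293; mL+mR=-5796/3293 → advance -1; mR−mL=-738/3293 → turn -1·90°
n=4: pose=(-5,-2,S); sL=45/37, sR=45/13; mL=-2745/962, mR=-2835/962; mL+mR=-2790/481 → advance -1; mR−mL=-45/481 → turn -1·90°
n=5: pose=(-5,-1,W); sL=90/37, sR=18/29; mL=639/1073, mR=-2943/1073; mL+mR=-2304/1073 → advance -1; mR−mL=-3582/1073 → turn -1·90°
n=6: pose=(-4,-1,N); sL=45/74, sR=45/104; mL=-495/3848, mR=-6345/7696; mL+mR=-7335/7696 → advance -1; mR−mL=-5355/7696 → turn -1·90°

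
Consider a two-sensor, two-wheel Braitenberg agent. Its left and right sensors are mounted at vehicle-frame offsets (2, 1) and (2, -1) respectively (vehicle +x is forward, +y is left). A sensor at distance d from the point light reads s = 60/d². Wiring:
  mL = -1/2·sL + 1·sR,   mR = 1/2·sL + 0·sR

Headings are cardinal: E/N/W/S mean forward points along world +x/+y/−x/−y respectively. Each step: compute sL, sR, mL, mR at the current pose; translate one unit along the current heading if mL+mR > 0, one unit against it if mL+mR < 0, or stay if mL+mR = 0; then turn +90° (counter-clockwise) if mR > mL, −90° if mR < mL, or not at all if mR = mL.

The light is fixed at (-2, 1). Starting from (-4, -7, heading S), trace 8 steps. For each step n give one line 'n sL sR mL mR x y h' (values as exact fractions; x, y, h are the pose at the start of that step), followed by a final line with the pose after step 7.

n=0: pose=(-4,-7,S); sL=60/101, sR=60/109; mL=2790/11009, mR=30/101; mL+mR=60/109 → advance +1; mR−mL=480/11009 → turn +1·90°
n=1: pose=(-4,-8,E); sL=15/16, sR=3/5; mL=21/160, mR=15/32; mL+mR=3/5 → advance +1; mR−mL=27/80 → turn +1·90°
n=2: pose=(-3,-8,N); sL=60/53, sR=60/49; mL=1710/2597, mR=30/53; mL+mR=60/49 → advance +1; mR−mL=-240/2597 → turn -1·90°
n=3: pose=(-3,-7,E); sL=6/5, sR=30/41; mL=27/205, mR=3/5; mL+mR=30/41 → advance +1; mR−mL=96/205 → turn +1·90°
n=4: pose=(-2,-7,N); sL=60/37, sR=60/37; mL=30/37, mR=30/37; mL+mR=60/37 → advance +1; mR−mL=0 → turn +0·90°
n=5: pose=(-2,-6,N); sL=30/13, sR=30/13; mL=15/13, mR=15/13; mL+mR=30/13 → advance +1; mR−mL=0 → turn +0·90°
n=6: pose=(-2,-5,N); sL=60/17, sR=60/17; mL=30/17, mR=30/17; mL+mR=60/17 → advance +1; mR−mL=0 → turn +0·90°
n=7: pose=(-2,-4,N); sL=6, sR=6; mL=3, mR=3; mL+mR=6 → advance +1; mR−mL=0 → turn +0·90°

0 60/101 60/109 2790/11009 30/101 -4 -7 S
1 15/16 3/5 21/160 15/32 -4 -8 E
2 60/53 60/49 1710/2597 30/53 -3 -8 N
3 6/5 30/41 27/205 3/5 -3 -7 E
4 60/37 60/37 30/37 30/37 -2 -7 N
5 30/13 30/13 15/13 15/13 -2 -6 N
6 60/17 60/17 30/17 30/17 -2 -5 N
7 6 6 3 3 -2 -4 N
final -2 -3 N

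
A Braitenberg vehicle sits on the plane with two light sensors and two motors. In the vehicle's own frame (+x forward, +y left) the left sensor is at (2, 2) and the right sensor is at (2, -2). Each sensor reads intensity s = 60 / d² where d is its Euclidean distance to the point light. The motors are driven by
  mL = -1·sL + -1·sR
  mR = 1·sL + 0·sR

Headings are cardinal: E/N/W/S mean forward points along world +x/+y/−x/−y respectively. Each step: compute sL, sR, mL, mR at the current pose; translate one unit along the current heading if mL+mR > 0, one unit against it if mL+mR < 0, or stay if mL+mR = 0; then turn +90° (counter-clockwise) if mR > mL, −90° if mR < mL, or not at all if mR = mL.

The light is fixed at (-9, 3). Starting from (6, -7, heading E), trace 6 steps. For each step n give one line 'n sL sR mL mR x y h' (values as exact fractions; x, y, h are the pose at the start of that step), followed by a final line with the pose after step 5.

n=0: pose=(6,-7,E); sL=60/353, sR=60/433; mL=-47160/152849, mR=60/353; mL+mR=-60/433 → advance -1; mR−mL=73140/152849 → turn +1·90°
n=1: pose=(5,-7,N); sL=15/52, sR=3/16; mL=-99/208, mR=15/52; mL+mR=-3/16 → advance -1; mR−mL=159/208 → turn +1·90°
n=2: pose=(5,-8,W); sL=60/313, sR=4/15; mL=-2152/4695, mR=60/313; mL+mR=-4/15 → advance -1; mR−mL=3052/4695 → turn +1·90°
n=3: pose=(6,-8,S); sL=30/229, sR=30/169; mL=-11940/38701, mR=30/229; mL+mR=-30/169 → advance -1; mR−mL=17010/38701 → turn +1·90°
n=4: pose=(6,-7,E); sL=60/353, sR=60/433; mL=-47160/152849, mR=60/353; mL+mR=-60/433 → advance -1; mR−mL=73140/152849 → turn +1·90°
n=5: pose=(5,-7,N); sL=15/52, sR=3/16; mL=-99/208, mR=15/52; mL+mR=-3/16 → advance -1; mR−mL=159/208 → turn +1·90°

0 60/353 60/433 -47160/152849 60/353 6 -7 E
1 15/52 3/16 -99/208 15/52 5 -7 N
2 60/313 4/15 -2152/4695 60/313 5 -8 W
3 30/229 30/169 -11940/38701 30/229 6 -8 S
4 60/353 60/433 -47160/152849 60/353 6 -7 E
5 15/52 3/16 -99/208 15/52 5 -7 N
final 5 -8 W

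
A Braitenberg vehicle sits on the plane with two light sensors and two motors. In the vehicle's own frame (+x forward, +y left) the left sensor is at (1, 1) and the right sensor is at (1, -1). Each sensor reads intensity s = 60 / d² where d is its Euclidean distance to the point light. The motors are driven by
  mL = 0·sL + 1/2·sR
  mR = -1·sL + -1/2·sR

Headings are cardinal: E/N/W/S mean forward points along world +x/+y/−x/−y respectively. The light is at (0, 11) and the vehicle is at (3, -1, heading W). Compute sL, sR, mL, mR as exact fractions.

60/173 12/25 6/25 -2538/4325

left sensor world pos  = (2, -2); dL² = 173
right sensor world pos = (2, 0); dR² = 125
sL = 60/173 = 60/173
sR = 60/125 = 12/25
mL = 0·sL + 1/2·sR = 6/25
mR = -1·sL + -1/2·sR = -2538/4325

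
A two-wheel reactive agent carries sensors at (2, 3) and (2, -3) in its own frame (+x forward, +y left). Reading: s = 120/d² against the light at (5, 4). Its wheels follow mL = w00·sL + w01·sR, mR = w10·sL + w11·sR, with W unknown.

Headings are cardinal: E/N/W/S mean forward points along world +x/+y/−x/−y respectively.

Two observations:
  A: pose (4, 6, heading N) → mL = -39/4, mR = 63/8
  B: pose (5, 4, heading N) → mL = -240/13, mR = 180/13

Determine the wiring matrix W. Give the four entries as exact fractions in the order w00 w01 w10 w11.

-1 -1 1/2 1

obs A: pose=(4,6,N) → sL=15/4, sR=6, mL=-39/4, mR=63/8
obs B: pose=(5,4,N) → sL=120/13, sR=120/13, mL=-240/13, mR=180/13
sensor matrix S = [[15/4, 6], [120/13, 120/13]]; det S = -270/13
solve [mL_A; mL_B] = S·[w00; w01] and [mR_A; mR_B] = S·[w10; w11]:
  w00 = -1, w01 = -1, w10 = 1/2, w11 = 1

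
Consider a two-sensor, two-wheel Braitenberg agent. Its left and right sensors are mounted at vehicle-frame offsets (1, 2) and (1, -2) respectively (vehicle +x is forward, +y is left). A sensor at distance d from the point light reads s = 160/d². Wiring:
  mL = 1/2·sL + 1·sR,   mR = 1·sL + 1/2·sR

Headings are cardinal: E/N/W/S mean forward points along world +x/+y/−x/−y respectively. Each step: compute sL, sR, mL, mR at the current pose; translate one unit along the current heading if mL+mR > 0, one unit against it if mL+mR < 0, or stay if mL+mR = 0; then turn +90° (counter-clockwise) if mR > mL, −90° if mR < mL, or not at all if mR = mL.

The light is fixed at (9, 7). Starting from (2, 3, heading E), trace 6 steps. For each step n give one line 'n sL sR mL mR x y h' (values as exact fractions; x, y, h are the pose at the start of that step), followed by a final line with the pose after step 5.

0 4 20/9 38/9 46/9 2 3 E
1 160/73 32/5 2736/365 1968/365 3 3 N
2 80/13 16/5 408/65 504/65 3 4 E
3 160/53 160/13 9520/689 6320/689 4 4 N
4 10 5 10 25/2 4 5 E
5 160/37 32 1264/37 752/37 5 5 N
final 5 6 E

n=0: pose=(2,3,E); sL=4, sR=20/9; mL=38/9, mR=46/9; mL+mR=28/3 → advance +1; mR−mL=8/9 → turn +1·90°
n=1: pose=(3,3,N); sL=160/73, sR=32/5; mL=2736/365, mR=1968/365; mL+mR=4704/365 → advance +1; mR−mL=-768/365 → turn -1·90°
n=2: pose=(3,4,E); sL=80/13, sR=16/5; mL=408/65, mR=504/65; mL+mR=912/65 → advance +1; mR−mL=96/65 → turn +1·90°
n=3: pose=(4,4,N); sL=160/53, sR=160/13; mL=9520/689, mR=6320/689; mL+mR=15840/689 → advance +1; mR−mL=-3200/689 → turn -1·90°
n=4: pose=(4,5,E); sL=10, sR=5; mL=10, mR=25/2; mL+mR=45/2 → advance +1; mR−mL=5/2 → turn +1·90°
n=5: pose=(5,5,N); sL=160/37, sR=32; mL=1264/37, mR=752/37; mL+mR=2016/37 → advance +1; mR−mL=-512/37 → turn -1·90°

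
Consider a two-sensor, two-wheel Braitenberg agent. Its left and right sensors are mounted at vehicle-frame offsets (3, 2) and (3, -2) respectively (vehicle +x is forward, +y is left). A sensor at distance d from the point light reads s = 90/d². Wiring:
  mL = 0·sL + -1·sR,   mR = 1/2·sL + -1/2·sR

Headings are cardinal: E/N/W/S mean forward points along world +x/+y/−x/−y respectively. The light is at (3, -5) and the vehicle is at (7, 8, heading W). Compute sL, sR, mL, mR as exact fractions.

left sensor world pos  = (4, 6); dL² = 122
right sensor world pos = (4, 10); dR² = 226
sL = 90/122 = 45/61
sR = 90/226 = 45/113
mL = 0·sL + -1·sR = -45/113
mR = 1/2·sL + -1/2·sR = 1170/6893

45/61 45/113 -45/113 1170/6893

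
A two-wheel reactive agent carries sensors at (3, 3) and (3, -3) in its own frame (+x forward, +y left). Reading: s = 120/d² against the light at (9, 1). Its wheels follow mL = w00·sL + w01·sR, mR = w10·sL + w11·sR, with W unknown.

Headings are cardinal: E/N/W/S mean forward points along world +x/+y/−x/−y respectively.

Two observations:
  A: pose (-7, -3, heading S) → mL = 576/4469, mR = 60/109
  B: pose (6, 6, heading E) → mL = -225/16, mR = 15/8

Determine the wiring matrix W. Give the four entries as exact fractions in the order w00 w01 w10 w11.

obs A: pose=(-7,-3,S) → sL=60/109, sR=12/41, mL=576/4469, mR=60/109
obs B: pose=(6,6,E) → sL=15/8, sR=30, mL=-225/16, mR=15/8
sensor matrix S = [[60/109, 12/41], [15/8, 30]]; det S = 142695/8938
solve [mL_A; mL_B] = S·[w00; w01] and [mR_A; mR_B] = S·[w10; w11]:
  w00 = 1/2, w01 = -1/2, w10 = 1, w11 = 0

1/2 -1/2 1 0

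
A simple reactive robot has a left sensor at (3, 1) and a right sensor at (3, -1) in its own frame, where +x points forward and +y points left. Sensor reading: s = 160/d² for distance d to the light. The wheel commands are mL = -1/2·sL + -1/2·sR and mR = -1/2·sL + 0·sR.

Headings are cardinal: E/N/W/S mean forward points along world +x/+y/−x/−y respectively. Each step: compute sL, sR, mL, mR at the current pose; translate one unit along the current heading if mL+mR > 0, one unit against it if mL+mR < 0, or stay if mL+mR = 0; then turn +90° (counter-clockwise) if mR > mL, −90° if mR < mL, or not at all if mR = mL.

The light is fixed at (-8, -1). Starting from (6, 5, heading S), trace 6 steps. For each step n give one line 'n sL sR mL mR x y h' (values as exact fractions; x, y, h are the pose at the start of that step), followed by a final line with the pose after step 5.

0 80/117 80/89 -8240/10413 -40/117 6 5 S
1 160/353 32/65 -10848/22945 -80/353 6 6 E
2 40/61 20/37 -1350/2257 -20/61 5 6 N
3 32/25 160/149 -4384/3725 -16/25 5 5 W
4 80/117 80/89 -8240/10413 -40/117 6 5 S
5 160/353 32/65 -10848/22945 -80/353 6 6 E
final 5 6 N

n=0: pose=(6,5,S); sL=80/117, sR=80/89; mL=-8240/10413, mR=-40/117; mL+mR=-11800/10413 → advance -1; mR−mL=40/89 → turn +1·90°
n=1: pose=(6,6,E); sL=160/353, sR=32/65; mL=-10848/22945, mR=-80/353; mL+mR=-16048/22945 → advance -1; mR−mL=16/65 → turn +1·90°
n=2: pose=(5,6,N); sL=40/61, sR=20/37; mL=-1350/2257, mR=-20/61; mL+mR=-2090/2257 → advance -1; mR−mL=10/37 → turn +1·90°
n=3: pose=(5,5,W); sL=32/25, sR=160/149; mL=-4384/3725, mR=-16/25; mL+mR=-6768/3725 → advance -1; mR−mL=80/149 → turn +1·90°
n=4: pose=(6,5,S); sL=80/117, sR=80/89; mL=-8240/10413, mR=-40/117; mL+mR=-11800/10413 → advance -1; mR−mL=40/89 → turn +1·90°
n=5: pose=(6,6,E); sL=160/353, sR=32/65; mL=-10848/22945, mR=-80/353; mL+mR=-16048/22945 → advance -1; mR−mL=16/65 → turn +1·90°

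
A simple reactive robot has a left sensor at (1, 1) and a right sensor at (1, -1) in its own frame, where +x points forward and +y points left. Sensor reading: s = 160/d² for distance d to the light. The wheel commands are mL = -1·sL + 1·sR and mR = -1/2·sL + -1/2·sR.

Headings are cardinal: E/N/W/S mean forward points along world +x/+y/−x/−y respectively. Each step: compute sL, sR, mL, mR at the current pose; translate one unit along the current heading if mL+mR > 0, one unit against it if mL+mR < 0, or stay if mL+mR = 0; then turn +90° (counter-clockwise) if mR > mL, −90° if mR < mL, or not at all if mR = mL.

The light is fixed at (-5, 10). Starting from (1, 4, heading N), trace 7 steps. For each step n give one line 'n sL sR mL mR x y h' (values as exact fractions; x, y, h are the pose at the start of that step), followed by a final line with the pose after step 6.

0 16/5 80/37 -192/185 -496/185 1 4 N
1 32/17 160/113 -896/1921 -3168/1921 1 3 E
2 8/5 2 2/5 -9/5 0 3 S
3 32/13 160/41 768/533 -1696/533 0 4 W
4 16/5 80/37 -192/185 -496/185 1 4 N
5 32/17 160/113 -896/1921 -3168/1921 1 3 E
6 8/5 2 2/5 -9/5 0 3 S
final 0 4 W

n=0: pose=(1,4,N); sL=16/5, sR=80/37; mL=-192/185, mR=-496/185; mL+mR=-688/185 → advance -1; mR−mL=-304/185 → turn -1·90°
n=1: pose=(1,3,E); sL=32/17, sR=160/113; mL=-896/1921, mR=-3168/1921; mL+mR=-4064/1921 → advance -1; mR−mL=-2272/1921 → turn -1·90°
n=2: pose=(0,3,S); sL=8/5, sR=2; mL=2/5, mR=-9/5; mL+mR=-7/5 → advance -1; mR−mL=-11/5 → turn -1·90°
n=3: pose=(0,4,W); sL=32/13, sR=160/41; mL=768/533, mR=-1696/533; mL+mR=-928/533 → advance -1; mR−mL=-2464/533 → turn -1·90°
n=4: pose=(1,4,N); sL=16/5, sR=80/37; mL=-192/185, mR=-496/185; mL+mR=-688/185 → advance -1; mR−mL=-304/185 → turn -1·90°
n=5: pose=(1,3,E); sL=32/17, sR=160/113; mL=-896/1921, mR=-3168/1921; mL+mR=-4064/1921 → advance -1; mR−mL=-2272/1921 → turn -1·90°
n=6: pose=(0,3,S); sL=8/5, sR=2; mL=2/5, mR=-9/5; mL+mR=-7/5 → advance -1; mR−mL=-11/5 → turn -1·90°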